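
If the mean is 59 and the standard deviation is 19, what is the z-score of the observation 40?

-1

Step 1: Recall the z-score formula: z = (x - mu) / sigma
Step 2: Substitute values: z = (40 - 59) / 19
Step 3: z = -19 / 19 = -1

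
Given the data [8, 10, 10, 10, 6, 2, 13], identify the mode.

10

Step 1: Count the frequency of each value:
  2: appears 1 time(s)
  6: appears 1 time(s)
  8: appears 1 time(s)
  10: appears 3 time(s)
  13: appears 1 time(s)
Step 2: The value 10 appears most frequently (3 times).
Step 3: Mode = 10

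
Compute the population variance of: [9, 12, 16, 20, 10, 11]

14.6667

Step 1: Compute the mean: (9 + 12 + 16 + 20 + 10 + 11) / 6 = 13
Step 2: Compute squared deviations from the mean:
  (9 - 13)^2 = 16
  (12 - 13)^2 = 1
  (16 - 13)^2 = 9
  (20 - 13)^2 = 49
  (10 - 13)^2 = 9
  (11 - 13)^2 = 4
Step 3: Sum of squared deviations = 88
Step 4: Population variance = 88 / 6 = 14.6667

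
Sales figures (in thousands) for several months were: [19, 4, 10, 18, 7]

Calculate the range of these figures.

15

Step 1: Identify the maximum value: max = 19
Step 2: Identify the minimum value: min = 4
Step 3: Range = max - min = 19 - 4 = 15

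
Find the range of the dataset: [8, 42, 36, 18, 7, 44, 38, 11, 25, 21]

37

Step 1: Identify the maximum value: max = 44
Step 2: Identify the minimum value: min = 7
Step 3: Range = max - min = 44 - 7 = 37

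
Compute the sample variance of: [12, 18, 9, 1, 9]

37.7

Step 1: Compute the mean: (12 + 18 + 9 + 1 + 9) / 5 = 9.8
Step 2: Compute squared deviations from the mean:
  (12 - 9.8)^2 = 4.84
  (18 - 9.8)^2 = 67.24
  (9 - 9.8)^2 = 0.64
  (1 - 9.8)^2 = 77.44
  (9 - 9.8)^2 = 0.64
Step 3: Sum of squared deviations = 150.8
Step 4: Sample variance = 150.8 / 4 = 37.7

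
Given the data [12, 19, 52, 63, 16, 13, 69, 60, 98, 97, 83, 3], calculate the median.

56

Step 1: Sort the data in ascending order: [3, 12, 13, 16, 19, 52, 60, 63, 69, 83, 97, 98]
Step 2: The number of values is n = 12.
Step 3: Since n is even, the median is the average of positions 6 and 7:
  Median = (52 + 60) / 2 = 56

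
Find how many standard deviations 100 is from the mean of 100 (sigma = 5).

0

Step 1: Recall the z-score formula: z = (x - mu) / sigma
Step 2: Substitute values: z = (100 - 100) / 5
Step 3: z = 0 / 5 = 0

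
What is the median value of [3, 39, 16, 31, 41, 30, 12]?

30

Step 1: Sort the data in ascending order: [3, 12, 16, 30, 31, 39, 41]
Step 2: The number of values is n = 7.
Step 3: Since n is odd, the median is the middle value at position 4: 30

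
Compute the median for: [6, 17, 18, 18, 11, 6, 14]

14

Step 1: Sort the data in ascending order: [6, 6, 11, 14, 17, 18, 18]
Step 2: The number of values is n = 7.
Step 3: Since n is odd, the median is the middle value at position 4: 14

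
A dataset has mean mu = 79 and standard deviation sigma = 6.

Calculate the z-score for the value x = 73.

-1

Step 1: Recall the z-score formula: z = (x - mu) / sigma
Step 2: Substitute values: z = (73 - 79) / 6
Step 3: z = -6 / 6 = -1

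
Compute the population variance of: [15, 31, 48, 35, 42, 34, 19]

118.2857

Step 1: Compute the mean: (15 + 31 + 48 + 35 + 42 + 34 + 19) / 7 = 32
Step 2: Compute squared deviations from the mean:
  (15 - 32)^2 = 289
  (31 - 32)^2 = 1
  (48 - 32)^2 = 256
  (35 - 32)^2 = 9
  (42 - 32)^2 = 100
  (34 - 32)^2 = 4
  (19 - 32)^2 = 169
Step 3: Sum of squared deviations = 828
Step 4: Population variance = 828 / 7 = 118.2857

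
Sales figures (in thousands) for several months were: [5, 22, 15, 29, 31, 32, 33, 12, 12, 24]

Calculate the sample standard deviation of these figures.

9.9471

Step 1: Compute the mean: 21.5
Step 2: Sum of squared deviations from the mean: 890.5
Step 3: Sample variance = 890.5 / 9 = 98.9444
Step 4: Standard deviation = sqrt(98.9444) = 9.9471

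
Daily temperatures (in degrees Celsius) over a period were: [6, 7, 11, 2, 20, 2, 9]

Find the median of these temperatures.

7

Step 1: Sort the data in ascending order: [2, 2, 6, 7, 9, 11, 20]
Step 2: The number of values is n = 7.
Step 3: Since n is odd, the median is the middle value at position 4: 7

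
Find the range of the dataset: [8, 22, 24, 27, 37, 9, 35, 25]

29

Step 1: Identify the maximum value: max = 37
Step 2: Identify the minimum value: min = 8
Step 3: Range = max - min = 37 - 8 = 29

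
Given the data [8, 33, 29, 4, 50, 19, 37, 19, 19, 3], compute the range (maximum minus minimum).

47

Step 1: Identify the maximum value: max = 50
Step 2: Identify the minimum value: min = 3
Step 3: Range = max - min = 50 - 3 = 47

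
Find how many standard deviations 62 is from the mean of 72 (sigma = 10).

-1

Step 1: Recall the z-score formula: z = (x - mu) / sigma
Step 2: Substitute values: z = (62 - 72) / 10
Step 3: z = -10 / 10 = -1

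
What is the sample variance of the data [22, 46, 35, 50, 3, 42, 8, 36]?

305.3571

Step 1: Compute the mean: (22 + 46 + 35 + 50 + 3 + 42 + 8 + 36) / 8 = 30.25
Step 2: Compute squared deviations from the mean:
  (22 - 30.25)^2 = 68.0625
  (46 - 30.25)^2 = 248.0625
  (35 - 30.25)^2 = 22.5625
  (50 - 30.25)^2 = 390.0625
  (3 - 30.25)^2 = 742.5625
  (42 - 30.25)^2 = 138.0625
  (8 - 30.25)^2 = 495.0625
  (36 - 30.25)^2 = 33.0625
Step 3: Sum of squared deviations = 2137.5
Step 4: Sample variance = 2137.5 / 7 = 305.3571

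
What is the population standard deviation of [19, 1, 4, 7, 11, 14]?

6.0736

Step 1: Compute the mean: 9.3333
Step 2: Sum of squared deviations from the mean: 221.3333
Step 3: Population variance = 221.3333 / 6 = 36.8889
Step 4: Standard deviation = sqrt(36.8889) = 6.0736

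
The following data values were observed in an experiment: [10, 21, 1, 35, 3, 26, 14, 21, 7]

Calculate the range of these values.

34

Step 1: Identify the maximum value: max = 35
Step 2: Identify the minimum value: min = 1
Step 3: Range = max - min = 35 - 1 = 34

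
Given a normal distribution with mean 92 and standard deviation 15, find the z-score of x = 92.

0

Step 1: Recall the z-score formula: z = (x - mu) / sigma
Step 2: Substitute values: z = (92 - 92) / 15
Step 3: z = 0 / 15 = 0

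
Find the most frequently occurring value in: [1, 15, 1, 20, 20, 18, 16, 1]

1

Step 1: Count the frequency of each value:
  1: appears 3 time(s)
  15: appears 1 time(s)
  16: appears 1 time(s)
  18: appears 1 time(s)
  20: appears 2 time(s)
Step 2: The value 1 appears most frequently (3 times).
Step 3: Mode = 1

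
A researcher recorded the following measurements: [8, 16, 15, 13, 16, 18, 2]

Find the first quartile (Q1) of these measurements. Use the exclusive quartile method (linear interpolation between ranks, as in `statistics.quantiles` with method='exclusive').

8

Step 1: Sort the data: [2, 8, 13, 15, 16, 16, 18]
Step 2: n = 7
Step 3: Using the exclusive quartile method:
  Q1 = 8
  Q2 (median) = 15
  Q3 = 16
  IQR = Q3 - Q1 = 16 - 8 = 8
Step 4: Q1 = 8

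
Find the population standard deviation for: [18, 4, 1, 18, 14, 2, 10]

6.8004

Step 1: Compute the mean: 9.5714
Step 2: Sum of squared deviations from the mean: 323.7143
Step 3: Population variance = 323.7143 / 7 = 46.2449
Step 4: Standard deviation = sqrt(46.2449) = 6.8004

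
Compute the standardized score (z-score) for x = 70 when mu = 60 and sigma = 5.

2

Step 1: Recall the z-score formula: z = (x - mu) / sigma
Step 2: Substitute values: z = (70 - 60) / 5
Step 3: z = 10 / 5 = 2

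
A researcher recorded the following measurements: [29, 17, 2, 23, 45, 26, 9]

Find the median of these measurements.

23

Step 1: Sort the data in ascending order: [2, 9, 17, 23, 26, 29, 45]
Step 2: The number of values is n = 7.
Step 3: Since n is odd, the median is the middle value at position 4: 23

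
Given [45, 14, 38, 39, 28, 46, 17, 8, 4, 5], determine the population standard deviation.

15.8947

Step 1: Compute the mean: 24.4
Step 2: Sum of squared deviations from the mean: 2526.4
Step 3: Population variance = 2526.4 / 10 = 252.64
Step 4: Standard deviation = sqrt(252.64) = 15.8947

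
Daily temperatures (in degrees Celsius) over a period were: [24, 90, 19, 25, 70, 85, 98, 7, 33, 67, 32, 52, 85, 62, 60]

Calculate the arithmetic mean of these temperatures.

53.9333

Step 1: Sum all values: 24 + 90 + 19 + 25 + 70 + 85 + 98 + 7 + 33 + 67 + 32 + 52 + 85 + 62 + 60 = 809
Step 2: Count the number of values: n = 15
Step 3: Mean = sum / n = 809 / 15 = 53.9333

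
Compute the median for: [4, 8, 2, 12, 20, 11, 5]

8

Step 1: Sort the data in ascending order: [2, 4, 5, 8, 11, 12, 20]
Step 2: The number of values is n = 7.
Step 3: Since n is odd, the median is the middle value at position 4: 8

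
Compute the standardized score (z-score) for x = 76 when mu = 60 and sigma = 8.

2

Step 1: Recall the z-score formula: z = (x - mu) / sigma
Step 2: Substitute values: z = (76 - 60) / 8
Step 3: z = 16 / 8 = 2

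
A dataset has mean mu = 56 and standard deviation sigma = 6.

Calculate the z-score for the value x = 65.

1.5

Step 1: Recall the z-score formula: z = (x - mu) / sigma
Step 2: Substitute values: z = (65 - 56) / 6
Step 3: z = 9 / 6 = 1.5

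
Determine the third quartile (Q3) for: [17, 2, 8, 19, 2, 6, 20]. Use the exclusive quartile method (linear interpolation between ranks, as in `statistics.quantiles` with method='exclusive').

19

Step 1: Sort the data: [2, 2, 6, 8, 17, 19, 20]
Step 2: n = 7
Step 3: Using the exclusive quartile method:
  Q1 = 2
  Q2 (median) = 8
  Q3 = 19
  IQR = Q3 - Q1 = 19 - 2 = 17
Step 4: Q3 = 19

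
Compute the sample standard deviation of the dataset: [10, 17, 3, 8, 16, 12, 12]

4.7759

Step 1: Compute the mean: 11.1429
Step 2: Sum of squared deviations from the mean: 136.8571
Step 3: Sample variance = 136.8571 / 6 = 22.8095
Step 4: Standard deviation = sqrt(22.8095) = 4.7759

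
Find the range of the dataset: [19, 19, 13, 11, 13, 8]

11

Step 1: Identify the maximum value: max = 19
Step 2: Identify the minimum value: min = 8
Step 3: Range = max - min = 19 - 8 = 11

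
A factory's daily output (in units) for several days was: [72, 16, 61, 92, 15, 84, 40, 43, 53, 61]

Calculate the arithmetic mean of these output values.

53.7

Step 1: Sum all values: 72 + 16 + 61 + 92 + 15 + 84 + 40 + 43 + 53 + 61 = 537
Step 2: Count the number of values: n = 10
Step 3: Mean = sum / n = 537 / 10 = 53.7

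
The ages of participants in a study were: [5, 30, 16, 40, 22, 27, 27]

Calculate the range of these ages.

35

Step 1: Identify the maximum value: max = 40
Step 2: Identify the minimum value: min = 5
Step 3: Range = max - min = 40 - 5 = 35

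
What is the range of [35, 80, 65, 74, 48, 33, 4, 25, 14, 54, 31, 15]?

76

Step 1: Identify the maximum value: max = 80
Step 2: Identify the minimum value: min = 4
Step 3: Range = max - min = 80 - 4 = 76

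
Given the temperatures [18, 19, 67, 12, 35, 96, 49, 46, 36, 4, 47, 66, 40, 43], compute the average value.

41.2857

Step 1: Sum all values: 18 + 19 + 67 + 12 + 35 + 96 + 49 + 46 + 36 + 4 + 47 + 66 + 40 + 43 = 578
Step 2: Count the number of values: n = 14
Step 3: Mean = sum / n = 578 / 14 = 41.2857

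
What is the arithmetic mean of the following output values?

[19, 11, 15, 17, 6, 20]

14.6667

Step 1: Sum all values: 19 + 11 + 15 + 17 + 6 + 20 = 88
Step 2: Count the number of values: n = 6
Step 3: Mean = sum / n = 88 / 6 = 14.6667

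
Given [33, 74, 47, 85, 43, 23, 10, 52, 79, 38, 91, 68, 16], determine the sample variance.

718.3974

Step 1: Compute the mean: (33 + 74 + 47 + 85 + 43 + 23 + 10 + 52 + 79 + 38 + 91 + 68 + 16) / 13 = 50.6923
Step 2: Compute squared deviations from the mean:
  (33 - 50.6923)^2 = 313.0178
  (74 - 50.6923)^2 = 543.2485
  (47 - 50.6923)^2 = 13.6331
  (85 - 50.6923)^2 = 1177.0178
  (43 - 50.6923)^2 = 59.1716
  (23 - 50.6923)^2 = 766.8639
  (10 - 50.6923)^2 = 1655.8639
  (52 - 50.6923)^2 = 1.7101
  (79 - 50.6923)^2 = 801.3254
  (38 - 50.6923)^2 = 161.0947
  (91 - 50.6923)^2 = 1624.7101
  (68 - 50.6923)^2 = 299.5562
  (16 - 50.6923)^2 = 1203.5562
Step 3: Sum of squared deviations = 8620.7692
Step 4: Sample variance = 8620.7692 / 12 = 718.3974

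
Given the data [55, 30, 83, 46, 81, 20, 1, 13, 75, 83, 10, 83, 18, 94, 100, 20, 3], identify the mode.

83

Step 1: Count the frequency of each value:
  1: appears 1 time(s)
  3: appears 1 time(s)
  10: appears 1 time(s)
  13: appears 1 time(s)
  18: appears 1 time(s)
  20: appears 2 time(s)
  30: appears 1 time(s)
  46: appears 1 time(s)
  55: appears 1 time(s)
  75: appears 1 time(s)
  81: appears 1 time(s)
  83: appears 3 time(s)
  94: appears 1 time(s)
  100: appears 1 time(s)
Step 2: The value 83 appears most frequently (3 times).
Step 3: Mode = 83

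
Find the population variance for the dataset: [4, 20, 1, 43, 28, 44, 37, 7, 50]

313.3333

Step 1: Compute the mean: (4 + 20 + 1 + 43 + 28 + 44 + 37 + 7 + 50) / 9 = 26
Step 2: Compute squared deviations from the mean:
  (4 - 26)^2 = 484
  (20 - 26)^2 = 36
  (1 - 26)^2 = 625
  (43 - 26)^2 = 289
  (28 - 26)^2 = 4
  (44 - 26)^2 = 324
  (37 - 26)^2 = 121
  (7 - 26)^2 = 361
  (50 - 26)^2 = 576
Step 3: Sum of squared deviations = 2820
Step 4: Population variance = 2820 / 9 = 313.3333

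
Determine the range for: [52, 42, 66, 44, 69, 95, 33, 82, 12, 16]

83

Step 1: Identify the maximum value: max = 95
Step 2: Identify the minimum value: min = 12
Step 3: Range = max - min = 95 - 12 = 83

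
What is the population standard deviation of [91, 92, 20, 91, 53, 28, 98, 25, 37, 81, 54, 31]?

29.0186

Step 1: Compute the mean: 58.4167
Step 2: Sum of squared deviations from the mean: 10104.9167
Step 3: Population variance = 10104.9167 / 12 = 842.0764
Step 4: Standard deviation = sqrt(842.0764) = 29.0186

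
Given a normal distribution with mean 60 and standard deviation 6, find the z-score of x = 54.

-1

Step 1: Recall the z-score formula: z = (x - mu) / sigma
Step 2: Substitute values: z = (54 - 60) / 6
Step 3: z = -6 / 6 = -1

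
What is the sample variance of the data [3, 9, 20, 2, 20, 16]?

66.6667

Step 1: Compute the mean: (3 + 9 + 20 + 2 + 20 + 16) / 6 = 11.6667
Step 2: Compute squared deviations from the mean:
  (3 - 11.6667)^2 = 75.1111
  (9 - 11.6667)^2 = 7.1111
  (20 - 11.6667)^2 = 69.4444
  (2 - 11.6667)^2 = 93.4444
  (20 - 11.6667)^2 = 69.4444
  (16 - 11.6667)^2 = 18.7778
Step 3: Sum of squared deviations = 333.3333
Step 4: Sample variance = 333.3333 / 5 = 66.6667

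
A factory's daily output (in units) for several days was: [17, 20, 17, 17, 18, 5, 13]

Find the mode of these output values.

17

Step 1: Count the frequency of each value:
  5: appears 1 time(s)
  13: appears 1 time(s)
  17: appears 3 time(s)
  18: appears 1 time(s)
  20: appears 1 time(s)
Step 2: The value 17 appears most frequently (3 times).
Step 3: Mode = 17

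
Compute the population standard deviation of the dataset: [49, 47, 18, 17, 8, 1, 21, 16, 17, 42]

15.7111

Step 1: Compute the mean: 23.6
Step 2: Sum of squared deviations from the mean: 2468.4
Step 3: Population variance = 2468.4 / 10 = 246.84
Step 4: Standard deviation = sqrt(246.84) = 15.7111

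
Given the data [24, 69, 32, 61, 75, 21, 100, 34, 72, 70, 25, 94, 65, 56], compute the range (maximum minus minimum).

79

Step 1: Identify the maximum value: max = 100
Step 2: Identify the minimum value: min = 21
Step 3: Range = max - min = 100 - 21 = 79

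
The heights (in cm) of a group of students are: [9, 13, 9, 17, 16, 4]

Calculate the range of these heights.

13

Step 1: Identify the maximum value: max = 17
Step 2: Identify the minimum value: min = 4
Step 3: Range = max - min = 17 - 4 = 13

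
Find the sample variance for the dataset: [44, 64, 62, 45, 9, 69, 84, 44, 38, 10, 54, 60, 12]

558.859

Step 1: Compute the mean: (44 + 64 + 62 + 45 + 9 + 69 + 84 + 44 + 38 + 10 + 54 + 60 + 12) / 13 = 45.7692
Step 2: Compute squared deviations from the mean:
  (44 - 45.7692)^2 = 3.1302
  (64 - 45.7692)^2 = 332.3609
  (62 - 45.7692)^2 = 263.4379
  (45 - 45.7692)^2 = 0.5917
  (9 - 45.7692)^2 = 1351.9763
  (69 - 45.7692)^2 = 539.6686
  (84 - 45.7692)^2 = 1461.5917
  (44 - 45.7692)^2 = 3.1302
  (38 - 45.7692)^2 = 60.3609
  (10 - 45.7692)^2 = 1279.4379
  (54 - 45.7692)^2 = 67.7456
  (60 - 45.7692)^2 = 202.5148
  (12 - 45.7692)^2 = 1140.3609
Step 3: Sum of squared deviations = 6706.3077
Step 4: Sample variance = 6706.3077 / 12 = 558.859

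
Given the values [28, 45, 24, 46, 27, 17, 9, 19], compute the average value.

26.875

Step 1: Sum all values: 28 + 45 + 24 + 46 + 27 + 17 + 9 + 19 = 215
Step 2: Count the number of values: n = 8
Step 3: Mean = sum / n = 215 / 8 = 26.875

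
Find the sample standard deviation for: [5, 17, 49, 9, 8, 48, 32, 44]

18.9209

Step 1: Compute the mean: 26.5
Step 2: Sum of squared deviations from the mean: 2506
Step 3: Sample variance = 2506 / 7 = 358
Step 4: Standard deviation = sqrt(358) = 18.9209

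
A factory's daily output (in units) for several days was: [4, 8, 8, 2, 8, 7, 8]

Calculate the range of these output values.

6

Step 1: Identify the maximum value: max = 8
Step 2: Identify the minimum value: min = 2
Step 3: Range = max - min = 8 - 2 = 6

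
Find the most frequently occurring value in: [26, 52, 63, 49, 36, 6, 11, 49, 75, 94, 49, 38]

49

Step 1: Count the frequency of each value:
  6: appears 1 time(s)
  11: appears 1 time(s)
  26: appears 1 time(s)
  36: appears 1 time(s)
  38: appears 1 time(s)
  49: appears 3 time(s)
  52: appears 1 time(s)
  63: appears 1 time(s)
  75: appears 1 time(s)
  94: appears 1 time(s)
Step 2: The value 49 appears most frequently (3 times).
Step 3: Mode = 49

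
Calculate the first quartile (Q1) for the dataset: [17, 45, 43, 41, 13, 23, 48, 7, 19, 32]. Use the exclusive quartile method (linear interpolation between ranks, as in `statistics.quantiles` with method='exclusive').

16

Step 1: Sort the data: [7, 13, 17, 19, 23, 32, 41, 43, 45, 48]
Step 2: n = 10
Step 3: Using the exclusive quartile method:
  Q1 = 16
  Q2 (median) = 27.5
  Q3 = 43.5
  IQR = Q3 - Q1 = 43.5 - 16 = 27.5
Step 4: Q1 = 16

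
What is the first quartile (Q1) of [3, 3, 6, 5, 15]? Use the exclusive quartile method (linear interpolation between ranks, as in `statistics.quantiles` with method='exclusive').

3

Step 1: Sort the data: [3, 3, 5, 6, 15]
Step 2: n = 5
Step 3: Using the exclusive quartile method:
  Q1 = 3
  Q2 (median) = 5
  Q3 = 10.5
  IQR = Q3 - Q1 = 10.5 - 3 = 7.5
Step 4: Q1 = 3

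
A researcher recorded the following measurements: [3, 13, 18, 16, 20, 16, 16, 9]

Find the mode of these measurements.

16

Step 1: Count the frequency of each value:
  3: appears 1 time(s)
  9: appears 1 time(s)
  13: appears 1 time(s)
  16: appears 3 time(s)
  18: appears 1 time(s)
  20: appears 1 time(s)
Step 2: The value 16 appears most frequently (3 times).
Step 3: Mode = 16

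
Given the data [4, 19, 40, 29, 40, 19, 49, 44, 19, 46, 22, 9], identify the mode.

19

Step 1: Count the frequency of each value:
  4: appears 1 time(s)
  9: appears 1 time(s)
  19: appears 3 time(s)
  22: appears 1 time(s)
  29: appears 1 time(s)
  40: appears 2 time(s)
  44: appears 1 time(s)
  46: appears 1 time(s)
  49: appears 1 time(s)
Step 2: The value 19 appears most frequently (3 times).
Step 3: Mode = 19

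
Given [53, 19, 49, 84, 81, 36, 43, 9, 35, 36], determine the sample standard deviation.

23.8805

Step 1: Compute the mean: 44.5
Step 2: Sum of squared deviations from the mean: 5132.5
Step 3: Sample variance = 5132.5 / 9 = 570.2778
Step 4: Standard deviation = sqrt(570.2778) = 23.8805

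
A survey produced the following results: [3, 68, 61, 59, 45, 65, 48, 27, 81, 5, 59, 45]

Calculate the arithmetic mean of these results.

47.1667

Step 1: Sum all values: 3 + 68 + 61 + 59 + 45 + 65 + 48 + 27 + 81 + 5 + 59 + 45 = 566
Step 2: Count the number of values: n = 12
Step 3: Mean = sum / n = 566 / 12 = 47.1667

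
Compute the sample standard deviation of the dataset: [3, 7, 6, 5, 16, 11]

4.7329

Step 1: Compute the mean: 8
Step 2: Sum of squared deviations from the mean: 112
Step 3: Sample variance = 112 / 5 = 22.4
Step 4: Standard deviation = sqrt(22.4) = 4.7329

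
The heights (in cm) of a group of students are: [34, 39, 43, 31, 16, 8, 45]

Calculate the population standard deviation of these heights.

12.911

Step 1: Compute the mean: 30.8571
Step 2: Sum of squared deviations from the mean: 1166.8571
Step 3: Population variance = 1166.8571 / 7 = 166.6939
Step 4: Standard deviation = sqrt(166.6939) = 12.911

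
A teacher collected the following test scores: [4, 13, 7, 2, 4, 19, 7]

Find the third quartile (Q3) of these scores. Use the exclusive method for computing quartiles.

13

Step 1: Sort the data: [2, 4, 4, 7, 7, 13, 19]
Step 2: n = 7
Step 3: Using the exclusive quartile method:
  Q1 = 4
  Q2 (median) = 7
  Q3 = 13
  IQR = Q3 - Q1 = 13 - 4 = 9
Step 4: Q3 = 13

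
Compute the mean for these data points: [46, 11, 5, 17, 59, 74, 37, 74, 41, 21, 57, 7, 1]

34.6154

Step 1: Sum all values: 46 + 11 + 5 + 17 + 59 + 74 + 37 + 74 + 41 + 21 + 57 + 7 + 1 = 450
Step 2: Count the number of values: n = 13
Step 3: Mean = sum / n = 450 / 13 = 34.6154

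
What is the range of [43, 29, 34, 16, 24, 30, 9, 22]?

34

Step 1: Identify the maximum value: max = 43
Step 2: Identify the minimum value: min = 9
Step 3: Range = max - min = 43 - 9 = 34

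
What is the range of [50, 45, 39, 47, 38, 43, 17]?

33

Step 1: Identify the maximum value: max = 50
Step 2: Identify the minimum value: min = 17
Step 3: Range = max - min = 50 - 17 = 33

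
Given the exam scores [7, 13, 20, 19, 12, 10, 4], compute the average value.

12.1429

Step 1: Sum all values: 7 + 13 + 20 + 19 + 12 + 10 + 4 = 85
Step 2: Count the number of values: n = 7
Step 3: Mean = sum / n = 85 / 7 = 12.1429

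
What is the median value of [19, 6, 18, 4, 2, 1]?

5

Step 1: Sort the data in ascending order: [1, 2, 4, 6, 18, 19]
Step 2: The number of values is n = 6.
Step 3: Since n is even, the median is the average of positions 3 and 4:
  Median = (4 + 6) / 2 = 5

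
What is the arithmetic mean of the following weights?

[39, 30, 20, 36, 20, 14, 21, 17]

24.625

Step 1: Sum all values: 39 + 30 + 20 + 36 + 20 + 14 + 21 + 17 = 197
Step 2: Count the number of values: n = 8
Step 3: Mean = sum / n = 197 / 8 = 24.625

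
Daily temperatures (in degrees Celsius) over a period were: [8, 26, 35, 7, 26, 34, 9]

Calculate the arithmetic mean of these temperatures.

20.7143

Step 1: Sum all values: 8 + 26 + 35 + 7 + 26 + 34 + 9 = 145
Step 2: Count the number of values: n = 7
Step 3: Mean = sum / n = 145 / 7 = 20.7143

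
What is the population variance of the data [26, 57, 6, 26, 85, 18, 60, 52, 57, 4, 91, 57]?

756.2431

Step 1: Compute the mean: (26 + 57 + 6 + 26 + 85 + 18 + 60 + 52 + 57 + 4 + 91 + 57) / 12 = 44.9167
Step 2: Compute squared deviations from the mean:
  (26 - 44.9167)^2 = 357.8403
  (57 - 44.9167)^2 = 146.0069
  (6 - 44.9167)^2 = 1514.5069
  (26 - 44.9167)^2 = 357.8403
  (85 - 44.9167)^2 = 1606.6736
  (18 - 44.9167)^2 = 724.5069
  (60 - 44.9167)^2 = 227.5069
  (52 - 44.9167)^2 = 50.1736
  (57 - 44.9167)^2 = 146.0069
  (4 - 44.9167)^2 = 1674.1736
  (91 - 44.9167)^2 = 2123.6736
  (57 - 44.9167)^2 = 146.0069
Step 3: Sum of squared deviations = 9074.9167
Step 4: Population variance = 9074.9167 / 12 = 756.2431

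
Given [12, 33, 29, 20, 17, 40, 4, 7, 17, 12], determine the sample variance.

134.7667

Step 1: Compute the mean: (12 + 33 + 29 + 20 + 17 + 40 + 4 + 7 + 17 + 12) / 10 = 19.1
Step 2: Compute squared deviations from the mean:
  (12 - 19.1)^2 = 50.41
  (33 - 19.1)^2 = 193.21
  (29 - 19.1)^2 = 98.01
  (20 - 19.1)^2 = 0.81
  (17 - 19.1)^2 = 4.41
  (40 - 19.1)^2 = 436.81
  (4 - 19.1)^2 = 228.01
  (7 - 19.1)^2 = 146.41
  (17 - 19.1)^2 = 4.41
  (12 - 19.1)^2 = 50.41
Step 3: Sum of squared deviations = 1212.9
Step 4: Sample variance = 1212.9 / 9 = 134.7667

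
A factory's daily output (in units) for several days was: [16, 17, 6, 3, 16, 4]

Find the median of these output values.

11

Step 1: Sort the data in ascending order: [3, 4, 6, 16, 16, 17]
Step 2: The number of values is n = 6.
Step 3: Since n is even, the median is the average of positions 3 and 4:
  Median = (6 + 16) / 2 = 11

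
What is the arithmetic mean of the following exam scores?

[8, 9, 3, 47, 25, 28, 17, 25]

20.25

Step 1: Sum all values: 8 + 9 + 3 + 47 + 25 + 28 + 17 + 25 = 162
Step 2: Count the number of values: n = 8
Step 3: Mean = sum / n = 162 / 8 = 20.25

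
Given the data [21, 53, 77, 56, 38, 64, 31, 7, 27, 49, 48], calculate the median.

48

Step 1: Sort the data in ascending order: [7, 21, 27, 31, 38, 48, 49, 53, 56, 64, 77]
Step 2: The number of values is n = 11.
Step 3: Since n is odd, the median is the middle value at position 6: 48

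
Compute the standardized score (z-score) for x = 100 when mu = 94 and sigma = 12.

0.5

Step 1: Recall the z-score formula: z = (x - mu) / sigma
Step 2: Substitute values: z = (100 - 94) / 12
Step 3: z = 6 / 12 = 0.5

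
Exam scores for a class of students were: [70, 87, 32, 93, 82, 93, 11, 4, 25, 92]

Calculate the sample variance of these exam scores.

1338.7667

Step 1: Compute the mean: (70 + 87 + 32 + 93 + 82 + 93 + 11 + 4 + 25 + 92) / 10 = 58.9
Step 2: Compute squared deviations from the mean:
  (70 - 58.9)^2 = 123.21
  (87 - 58.9)^2 = 789.61
  (32 - 58.9)^2 = 723.61
  (93 - 58.9)^2 = 1162.81
  (82 - 58.9)^2 = 533.61
  (93 - 58.9)^2 = 1162.81
  (11 - 58.9)^2 = 2294.41
  (4 - 58.9)^2 = 3014.01
  (25 - 58.9)^2 = 1149.21
  (92 - 58.9)^2 = 1095.61
Step 3: Sum of squared deviations = 12048.9
Step 4: Sample variance = 12048.9 / 9 = 1338.7667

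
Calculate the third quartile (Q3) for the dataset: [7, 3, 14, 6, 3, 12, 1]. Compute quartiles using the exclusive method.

12

Step 1: Sort the data: [1, 3, 3, 6, 7, 12, 14]
Step 2: n = 7
Step 3: Using the exclusive quartile method:
  Q1 = 3
  Q2 (median) = 6
  Q3 = 12
  IQR = Q3 - Q1 = 12 - 3 = 9
Step 4: Q3 = 12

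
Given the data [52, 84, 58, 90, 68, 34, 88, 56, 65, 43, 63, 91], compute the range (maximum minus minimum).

57

Step 1: Identify the maximum value: max = 91
Step 2: Identify the minimum value: min = 34
Step 3: Range = max - min = 91 - 34 = 57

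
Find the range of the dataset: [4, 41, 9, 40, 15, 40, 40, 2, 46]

44

Step 1: Identify the maximum value: max = 46
Step 2: Identify the minimum value: min = 2
Step 3: Range = max - min = 46 - 2 = 44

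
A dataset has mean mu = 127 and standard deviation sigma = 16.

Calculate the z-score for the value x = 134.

0.4375

Step 1: Recall the z-score formula: z = (x - mu) / sigma
Step 2: Substitute values: z = (134 - 127) / 16
Step 3: z = 7 / 16 = 0.4375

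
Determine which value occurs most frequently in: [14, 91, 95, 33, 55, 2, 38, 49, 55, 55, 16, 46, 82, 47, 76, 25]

55

Step 1: Count the frequency of each value:
  2: appears 1 time(s)
  14: appears 1 time(s)
  16: appears 1 time(s)
  25: appears 1 time(s)
  33: appears 1 time(s)
  38: appears 1 time(s)
  46: appears 1 time(s)
  47: appears 1 time(s)
  49: appears 1 time(s)
  55: appears 3 time(s)
  76: appears 1 time(s)
  82: appears 1 time(s)
  91: appears 1 time(s)
  95: appears 1 time(s)
Step 2: The value 55 appears most frequently (3 times).
Step 3: Mode = 55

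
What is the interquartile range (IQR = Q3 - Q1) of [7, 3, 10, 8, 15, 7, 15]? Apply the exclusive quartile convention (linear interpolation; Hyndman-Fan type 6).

8

Step 1: Sort the data: [3, 7, 7, 8, 10, 15, 15]
Step 2: n = 7
Step 3: Using the exclusive quartile method:
  Q1 = 7
  Q2 (median) = 8
  Q3 = 15
  IQR = Q3 - Q1 = 15 - 7 = 8
Step 4: IQR = 8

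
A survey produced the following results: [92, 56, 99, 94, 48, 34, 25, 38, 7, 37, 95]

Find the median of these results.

48

Step 1: Sort the data in ascending order: [7, 25, 34, 37, 38, 48, 56, 92, 94, 95, 99]
Step 2: The number of values is n = 11.
Step 3: Since n is odd, the median is the middle value at position 6: 48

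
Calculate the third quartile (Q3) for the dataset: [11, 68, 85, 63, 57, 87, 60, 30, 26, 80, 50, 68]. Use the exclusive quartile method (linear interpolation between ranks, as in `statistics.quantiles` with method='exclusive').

77

Step 1: Sort the data: [11, 26, 30, 50, 57, 60, 63, 68, 68, 80, 85, 87]
Step 2: n = 12
Step 3: Using the exclusive quartile method:
  Q1 = 35
  Q2 (median) = 61.5
  Q3 = 77
  IQR = Q3 - Q1 = 77 - 35 = 42
Step 4: Q3 = 77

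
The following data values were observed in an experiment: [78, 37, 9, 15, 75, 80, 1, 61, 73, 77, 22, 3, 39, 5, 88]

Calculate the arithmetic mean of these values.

44.2

Step 1: Sum all values: 78 + 37 + 9 + 15 + 75 + 80 + 1 + 61 + 73 + 77 + 22 + 3 + 39 + 5 + 88 = 663
Step 2: Count the number of values: n = 15
Step 3: Mean = sum / n = 663 / 15 = 44.2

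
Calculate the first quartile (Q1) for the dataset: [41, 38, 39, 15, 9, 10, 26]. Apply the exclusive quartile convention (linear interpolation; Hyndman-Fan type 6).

10

Step 1: Sort the data: [9, 10, 15, 26, 38, 39, 41]
Step 2: n = 7
Step 3: Using the exclusive quartile method:
  Q1 = 10
  Q2 (median) = 26
  Q3 = 39
  IQR = Q3 - Q1 = 39 - 10 = 29
Step 4: Q1 = 10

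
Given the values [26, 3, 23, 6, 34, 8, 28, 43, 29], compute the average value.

22.2222

Step 1: Sum all values: 26 + 3 + 23 + 6 + 34 + 8 + 28 + 43 + 29 = 200
Step 2: Count the number of values: n = 9
Step 3: Mean = sum / n = 200 / 9 = 22.2222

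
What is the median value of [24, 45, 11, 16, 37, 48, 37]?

37

Step 1: Sort the data in ascending order: [11, 16, 24, 37, 37, 45, 48]
Step 2: The number of values is n = 7.
Step 3: Since n is odd, the median is the middle value at position 4: 37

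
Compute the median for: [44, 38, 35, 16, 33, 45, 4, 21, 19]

33

Step 1: Sort the data in ascending order: [4, 16, 19, 21, 33, 35, 38, 44, 45]
Step 2: The number of values is n = 9.
Step 3: Since n is odd, the median is the middle value at position 5: 33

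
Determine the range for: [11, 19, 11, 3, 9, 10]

16

Step 1: Identify the maximum value: max = 19
Step 2: Identify the minimum value: min = 3
Step 3: Range = max - min = 19 - 3 = 16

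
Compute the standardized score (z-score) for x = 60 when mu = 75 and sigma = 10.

-1.5

Step 1: Recall the z-score formula: z = (x - mu) / sigma
Step 2: Substitute values: z = (60 - 75) / 10
Step 3: z = -15 / 10 = -1.5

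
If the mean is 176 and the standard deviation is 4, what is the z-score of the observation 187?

2.75

Step 1: Recall the z-score formula: z = (x - mu) / sigma
Step 2: Substitute values: z = (187 - 176) / 4
Step 3: z = 11 / 4 = 2.75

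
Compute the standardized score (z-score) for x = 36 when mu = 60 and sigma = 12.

-2

Step 1: Recall the z-score formula: z = (x - mu) / sigma
Step 2: Substitute values: z = (36 - 60) / 12
Step 3: z = -24 / 12 = -2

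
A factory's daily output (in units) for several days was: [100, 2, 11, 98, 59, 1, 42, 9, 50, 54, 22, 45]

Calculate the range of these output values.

99

Step 1: Identify the maximum value: max = 100
Step 2: Identify the minimum value: min = 1
Step 3: Range = max - min = 100 - 1 = 99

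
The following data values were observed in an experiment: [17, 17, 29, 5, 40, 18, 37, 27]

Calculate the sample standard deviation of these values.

11.6711

Step 1: Compute the mean: 23.75
Step 2: Sum of squared deviations from the mean: 953.5
Step 3: Sample variance = 953.5 / 7 = 136.2143
Step 4: Standard deviation = sqrt(136.2143) = 11.6711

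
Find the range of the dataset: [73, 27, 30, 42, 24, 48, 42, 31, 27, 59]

49

Step 1: Identify the maximum value: max = 73
Step 2: Identify the minimum value: min = 24
Step 3: Range = max - min = 73 - 24 = 49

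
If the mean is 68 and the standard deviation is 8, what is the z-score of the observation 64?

-0.5

Step 1: Recall the z-score formula: z = (x - mu) / sigma
Step 2: Substitute values: z = (64 - 68) / 8
Step 3: z = -4 / 8 = -0.5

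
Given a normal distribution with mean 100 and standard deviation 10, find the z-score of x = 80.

-2

Step 1: Recall the z-score formula: z = (x - mu) / sigma
Step 2: Substitute values: z = (80 - 100) / 10
Step 3: z = -20 / 10 = -2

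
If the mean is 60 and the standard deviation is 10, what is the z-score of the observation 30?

-3

Step 1: Recall the z-score formula: z = (x - mu) / sigma
Step 2: Substitute values: z = (30 - 60) / 10
Step 3: z = -30 / 10 = -3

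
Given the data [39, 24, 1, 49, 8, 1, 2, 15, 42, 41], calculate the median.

19.5

Step 1: Sort the data in ascending order: [1, 1, 2, 8, 15, 24, 39, 41, 42, 49]
Step 2: The number of values is n = 10.
Step 3: Since n is even, the median is the average of positions 5 and 6:
  Median = (15 + 24) / 2 = 19.5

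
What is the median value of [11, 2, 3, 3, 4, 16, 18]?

4

Step 1: Sort the data in ascending order: [2, 3, 3, 4, 11, 16, 18]
Step 2: The number of values is n = 7.
Step 3: Since n is odd, the median is the middle value at position 4: 4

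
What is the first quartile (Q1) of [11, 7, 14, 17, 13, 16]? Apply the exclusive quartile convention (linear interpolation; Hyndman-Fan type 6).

10

Step 1: Sort the data: [7, 11, 13, 14, 16, 17]
Step 2: n = 6
Step 3: Using the exclusive quartile method:
  Q1 = 10
  Q2 (median) = 13.5
  Q3 = 16.25
  IQR = Q3 - Q1 = 16.25 - 10 = 6.25
Step 4: Q1 = 10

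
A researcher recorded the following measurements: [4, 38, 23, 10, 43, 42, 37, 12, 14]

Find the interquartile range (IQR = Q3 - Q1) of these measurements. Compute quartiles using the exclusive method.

29

Step 1: Sort the data: [4, 10, 12, 14, 23, 37, 38, 42, 43]
Step 2: n = 9
Step 3: Using the exclusive quartile method:
  Q1 = 11
  Q2 (median) = 23
  Q3 = 40
  IQR = Q3 - Q1 = 40 - 11 = 29
Step 4: IQR = 29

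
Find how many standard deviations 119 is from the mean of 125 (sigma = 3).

-2

Step 1: Recall the z-score formula: z = (x - mu) / sigma
Step 2: Substitute values: z = (119 - 125) / 3
Step 3: z = -6 / 3 = -2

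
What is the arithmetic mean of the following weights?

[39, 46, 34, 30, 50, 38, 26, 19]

35.25

Step 1: Sum all values: 39 + 46 + 34 + 30 + 50 + 38 + 26 + 19 = 282
Step 2: Count the number of values: n = 8
Step 3: Mean = sum / n = 282 / 8 = 35.25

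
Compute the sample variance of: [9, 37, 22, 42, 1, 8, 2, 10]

245.9821

Step 1: Compute the mean: (9 + 37 + 22 + 42 + 1 + 8 + 2 + 10) / 8 = 16.375
Step 2: Compute squared deviations from the mean:
  (9 - 16.375)^2 = 54.3906
  (37 - 16.375)^2 = 425.3906
  (22 - 16.375)^2 = 31.6406
  (42 - 16.375)^2 = 656.6406
  (1 - 16.375)^2 = 236.3906
  (8 - 16.375)^2 = 70.1406
  (2 - 16.375)^2 = 206.6406
  (10 - 16.375)^2 = 40.6406
Step 3: Sum of squared deviations = 1721.875
Step 4: Sample variance = 1721.875 / 7 = 245.9821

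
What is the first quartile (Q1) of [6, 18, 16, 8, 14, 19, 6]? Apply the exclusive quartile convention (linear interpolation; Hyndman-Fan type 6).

6

Step 1: Sort the data: [6, 6, 8, 14, 16, 18, 19]
Step 2: n = 7
Step 3: Using the exclusive quartile method:
  Q1 = 6
  Q2 (median) = 14
  Q3 = 18
  IQR = Q3 - Q1 = 18 - 6 = 12
Step 4: Q1 = 6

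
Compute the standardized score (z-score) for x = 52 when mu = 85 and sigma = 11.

-3

Step 1: Recall the z-score formula: z = (x - mu) / sigma
Step 2: Substitute values: z = (52 - 85) / 11
Step 3: z = -33 / 11 = -3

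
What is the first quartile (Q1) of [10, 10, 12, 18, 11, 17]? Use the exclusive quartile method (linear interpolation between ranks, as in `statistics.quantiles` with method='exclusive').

10

Step 1: Sort the data: [10, 10, 11, 12, 17, 18]
Step 2: n = 6
Step 3: Using the exclusive quartile method:
  Q1 = 10
  Q2 (median) = 11.5
  Q3 = 17.25
  IQR = Q3 - Q1 = 17.25 - 10 = 7.25
Step 4: Q1 = 10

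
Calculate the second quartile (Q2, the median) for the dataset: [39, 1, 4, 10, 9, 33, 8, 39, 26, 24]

17

Step 1: Sort the data: [1, 4, 8, 9, 10, 24, 26, 33, 39, 39]
Step 2: n = 10
Step 3: Q2 is the median. Since n is even, it is the average of the values at positions 5 and 6:
  Q2 = (10 + 24) / 2 = 17
Step 4: Q2 = 17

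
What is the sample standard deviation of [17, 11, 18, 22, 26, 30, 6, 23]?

7.8638

Step 1: Compute the mean: 19.125
Step 2: Sum of squared deviations from the mean: 432.875
Step 3: Sample variance = 432.875 / 7 = 61.8393
Step 4: Standard deviation = sqrt(61.8393) = 7.8638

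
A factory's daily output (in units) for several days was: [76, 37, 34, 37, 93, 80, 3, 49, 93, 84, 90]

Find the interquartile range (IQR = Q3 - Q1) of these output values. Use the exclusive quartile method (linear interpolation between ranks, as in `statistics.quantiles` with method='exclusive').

53

Step 1: Sort the data: [3, 34, 37, 37, 49, 76, 80, 84, 90, 93, 93]
Step 2: n = 11
Step 3: Using the exclusive quartile method:
  Q1 = 37
  Q2 (median) = 76
  Q3 = 90
  IQR = Q3 - Q1 = 90 - 37 = 53
Step 4: IQR = 53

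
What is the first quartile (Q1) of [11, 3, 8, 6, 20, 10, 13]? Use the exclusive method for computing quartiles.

6

Step 1: Sort the data: [3, 6, 8, 10, 11, 13, 20]
Step 2: n = 7
Step 3: Using the exclusive quartile method:
  Q1 = 6
  Q2 (median) = 10
  Q3 = 13
  IQR = Q3 - Q1 = 13 - 6 = 7
Step 4: Q1 = 6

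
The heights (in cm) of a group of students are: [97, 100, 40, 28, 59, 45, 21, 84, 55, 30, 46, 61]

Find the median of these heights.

50.5

Step 1: Sort the data in ascending order: [21, 28, 30, 40, 45, 46, 55, 59, 61, 84, 97, 100]
Step 2: The number of values is n = 12.
Step 3: Since n is even, the median is the average of positions 6 and 7:
  Median = (46 + 55) / 2 = 50.5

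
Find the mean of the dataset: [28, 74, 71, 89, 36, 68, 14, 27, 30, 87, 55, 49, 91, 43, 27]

52.6

Step 1: Sum all values: 28 + 74 + 71 + 89 + 36 + 68 + 14 + 27 + 30 + 87 + 55 + 49 + 91 + 43 + 27 = 789
Step 2: Count the number of values: n = 15
Step 3: Mean = sum / n = 789 / 15 = 52.6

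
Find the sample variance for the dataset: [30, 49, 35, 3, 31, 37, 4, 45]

294.5

Step 1: Compute the mean: (30 + 49 + 35 + 3 + 31 + 37 + 4 + 45) / 8 = 29.25
Step 2: Compute squared deviations from the mean:
  (30 - 29.25)^2 = 0.5625
  (49 - 29.25)^2 = 390.0625
  (35 - 29.25)^2 = 33.0625
  (3 - 29.25)^2 = 689.0625
  (31 - 29.25)^2 = 3.0625
  (37 - 29.25)^2 = 60.0625
  (4 - 29.25)^2 = 637.5625
  (45 - 29.25)^2 = 248.0625
Step 3: Sum of squared deviations = 2061.5
Step 4: Sample variance = 2061.5 / 7 = 294.5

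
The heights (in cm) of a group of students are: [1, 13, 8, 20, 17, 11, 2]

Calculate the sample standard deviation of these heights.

7.1581

Step 1: Compute the mean: 10.2857
Step 2: Sum of squared deviations from the mean: 307.4286
Step 3: Sample variance = 307.4286 / 6 = 51.2381
Step 4: Standard deviation = sqrt(51.2381) = 7.1581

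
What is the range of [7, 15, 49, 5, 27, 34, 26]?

44

Step 1: Identify the maximum value: max = 49
Step 2: Identify the minimum value: min = 5
Step 3: Range = max - min = 49 - 5 = 44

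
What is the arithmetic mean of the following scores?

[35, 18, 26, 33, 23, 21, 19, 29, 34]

26.4444

Step 1: Sum all values: 35 + 18 + 26 + 33 + 23 + 21 + 19 + 29 + 34 = 238
Step 2: Count the number of values: n = 9
Step 3: Mean = sum / n = 238 / 9 = 26.4444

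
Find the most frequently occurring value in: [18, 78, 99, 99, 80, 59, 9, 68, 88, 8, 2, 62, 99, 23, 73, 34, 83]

99

Step 1: Count the frequency of each value:
  2: appears 1 time(s)
  8: appears 1 time(s)
  9: appears 1 time(s)
  18: appears 1 time(s)
  23: appears 1 time(s)
  34: appears 1 time(s)
  59: appears 1 time(s)
  62: appears 1 time(s)
  68: appears 1 time(s)
  73: appears 1 time(s)
  78: appears 1 time(s)
  80: appears 1 time(s)
  83: appears 1 time(s)
  88: appears 1 time(s)
  99: appears 3 time(s)
Step 2: The value 99 appears most frequently (3 times).
Step 3: Mode = 99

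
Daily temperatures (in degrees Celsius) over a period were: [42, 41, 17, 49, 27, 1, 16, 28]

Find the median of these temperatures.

27.5

Step 1: Sort the data in ascending order: [1, 16, 17, 27, 28, 41, 42, 49]
Step 2: The number of values is n = 8.
Step 3: Since n is even, the median is the average of positions 4 and 5:
  Median = (27 + 28) / 2 = 27.5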